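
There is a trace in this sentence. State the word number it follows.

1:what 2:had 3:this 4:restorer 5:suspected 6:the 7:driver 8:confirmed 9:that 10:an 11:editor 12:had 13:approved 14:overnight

13

The displaced element is "what" (word 1).
It is linked across 2 clause boundaries (Ø → that).
It functions as the direct object of "approved", so the gap sits immediately after word 13 ("approved").
Base order: This restorer had suspected the driver confirmed that an editor had approved what overnight.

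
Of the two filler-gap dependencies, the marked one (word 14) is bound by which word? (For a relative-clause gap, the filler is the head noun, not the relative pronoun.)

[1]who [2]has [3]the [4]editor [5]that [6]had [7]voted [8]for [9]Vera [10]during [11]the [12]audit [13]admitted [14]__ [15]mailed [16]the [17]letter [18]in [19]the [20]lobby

The marked gap is the subject of "mailed".
Its filler is the fronted wh-phrase "who", at word 1.
(The other dependency links word 4 to a gap after word 5.)

1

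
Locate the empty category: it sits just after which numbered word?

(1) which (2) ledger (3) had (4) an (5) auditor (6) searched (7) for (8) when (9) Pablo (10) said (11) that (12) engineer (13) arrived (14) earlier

The displaced element is "which ledger" (word 2).
It functions as the object of the preposition "for" of "searched", so the gap sits immediately after word 7 ("for").
Base order: An auditor had searched for which ledger when Pablo said that engineer arrived earlier.

7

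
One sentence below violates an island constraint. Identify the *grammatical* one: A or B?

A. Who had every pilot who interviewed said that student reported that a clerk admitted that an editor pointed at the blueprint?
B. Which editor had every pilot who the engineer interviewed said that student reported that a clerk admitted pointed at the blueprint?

B

In A, the wh-phrase is extracted from inside a complex-NP island (relative clause) (introduced by "who"), which blocks movement.
In B, the extraction path crosses only that-complement boundaries, which are transparent.
So B is grammatical.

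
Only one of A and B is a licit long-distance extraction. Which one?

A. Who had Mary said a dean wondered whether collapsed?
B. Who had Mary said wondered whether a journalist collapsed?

B

In A, the wh-phrase is extracted from inside a wh-island (introduced by "whether"), which blocks movement.
In B, the extraction path crosses only that-complement boundaries, which are transparent.
So B is grammatical.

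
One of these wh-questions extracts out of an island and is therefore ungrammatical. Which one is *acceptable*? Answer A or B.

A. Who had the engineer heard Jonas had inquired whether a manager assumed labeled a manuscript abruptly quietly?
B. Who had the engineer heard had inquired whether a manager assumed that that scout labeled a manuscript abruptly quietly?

In A, the wh-phrase is extracted from inside a wh-island (introduced by "whether"), which blocks movement.
In B, the extraction path crosses only that-complement boundaries, which are transparent.
So B is grammatical.

B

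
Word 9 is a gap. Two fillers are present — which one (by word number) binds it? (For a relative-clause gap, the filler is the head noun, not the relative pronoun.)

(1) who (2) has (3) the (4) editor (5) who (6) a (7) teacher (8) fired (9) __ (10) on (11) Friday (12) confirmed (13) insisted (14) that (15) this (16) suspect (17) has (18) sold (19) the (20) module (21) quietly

The marked gap is inside the relative clause, the direct object of "fired".
Its filler is the head noun "editor" (via "who"), at word 4.
(The other dependency links word 1 to a gap after word 12.)

4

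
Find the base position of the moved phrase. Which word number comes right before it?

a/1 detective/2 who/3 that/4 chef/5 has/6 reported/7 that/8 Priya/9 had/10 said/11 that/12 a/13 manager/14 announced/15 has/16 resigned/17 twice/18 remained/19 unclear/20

The displaced element is "a detective" (word 2).
It is linked across 3 clause boundaries (that → that → Ø).
It functions as the subject of "resigned", so the gap sits immediately after word 15 ("announced").
Base order: That chef has reported that Priya had said that a manager announced a detective has resigned twice.

15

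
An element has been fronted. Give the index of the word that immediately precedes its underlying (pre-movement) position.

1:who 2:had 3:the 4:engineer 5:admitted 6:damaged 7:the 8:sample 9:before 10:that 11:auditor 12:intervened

The displaced element is "who" (word 1).
It is linked across 1 clause boundary (Ø).
It functions as the subject of "damaged", so the gap sits immediately after word 5 ("admitted").
Base order: The engineer had admitted that who damaged the sample before that auditor intervened.

5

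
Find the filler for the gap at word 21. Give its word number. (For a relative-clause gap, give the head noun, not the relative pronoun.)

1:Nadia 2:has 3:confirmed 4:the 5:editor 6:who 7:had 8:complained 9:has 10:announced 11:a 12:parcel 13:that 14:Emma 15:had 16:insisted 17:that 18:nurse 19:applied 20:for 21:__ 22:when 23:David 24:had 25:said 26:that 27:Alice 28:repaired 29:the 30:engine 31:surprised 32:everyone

The gap at 21 is the prepositional object of "applied", inside a relative clause.
The relative pronoun is "that" (word 13); it is bound by the head noun immediately before it.
Its filler is the head noun "parcel", at word 12.

12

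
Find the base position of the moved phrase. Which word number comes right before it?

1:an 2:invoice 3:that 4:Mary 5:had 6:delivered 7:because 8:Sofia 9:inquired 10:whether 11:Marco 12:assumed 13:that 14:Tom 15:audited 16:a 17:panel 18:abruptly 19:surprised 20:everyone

6

The displaced element is "an invoice" (word 2).
It functions as the direct object of "delivered", so the gap sits immediately after word 6 ("delivered").
Base order: Mary had delivered an invoice because Sofia inquired whether Marco assumed that Tom audited a panel abruptly.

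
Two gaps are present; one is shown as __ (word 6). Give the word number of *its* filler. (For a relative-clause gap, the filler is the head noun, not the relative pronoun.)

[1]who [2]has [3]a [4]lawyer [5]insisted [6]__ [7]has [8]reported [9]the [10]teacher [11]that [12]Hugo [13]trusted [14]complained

The marked gap is the subject of "reported".
Its filler is the fronted wh-phrase "who", at word 1.
(The other dependency links word 10 to a gap after word 13.)

1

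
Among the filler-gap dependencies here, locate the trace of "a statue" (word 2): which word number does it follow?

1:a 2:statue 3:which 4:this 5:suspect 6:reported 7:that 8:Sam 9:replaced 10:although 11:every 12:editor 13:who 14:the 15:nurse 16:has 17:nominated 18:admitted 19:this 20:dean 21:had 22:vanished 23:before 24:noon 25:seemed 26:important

The displaced element is "a statue" (word 2).
It is linked across 1 clause boundary (that).
It functions as the direct object of "replaced", so the gap sits immediately after word 9 ("replaced").
Base order: This suspect reported that Sam replaced a statue although every editor who the nurse has nominated admitted this dean had vanished before noon.

9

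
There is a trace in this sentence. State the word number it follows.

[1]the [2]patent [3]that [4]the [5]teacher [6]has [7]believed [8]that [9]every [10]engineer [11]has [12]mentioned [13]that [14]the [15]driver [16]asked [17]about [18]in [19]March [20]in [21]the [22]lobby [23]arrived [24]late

17

The displaced element is "the patent" (word 2).
It is linked across 2 clause boundaries (that → that).
It functions as the object of the preposition "about" of "asked", so the gap sits immediately after word 17 ("about").
Base order: The teacher has believed that every engineer has mentioned that the driver asked about the patent in March in the lobby.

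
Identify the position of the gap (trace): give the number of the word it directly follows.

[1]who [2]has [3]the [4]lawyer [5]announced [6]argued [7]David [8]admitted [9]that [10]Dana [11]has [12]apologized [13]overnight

The displaced element is "who" (word 1).
It is linked across 1 clause boundary (Ø).
It functions as the subject of "argued", so the gap sits immediately after word 5 ("announced").
Base order: The lawyer has announced that who argued David admitted that Dana has apologized overnight.

5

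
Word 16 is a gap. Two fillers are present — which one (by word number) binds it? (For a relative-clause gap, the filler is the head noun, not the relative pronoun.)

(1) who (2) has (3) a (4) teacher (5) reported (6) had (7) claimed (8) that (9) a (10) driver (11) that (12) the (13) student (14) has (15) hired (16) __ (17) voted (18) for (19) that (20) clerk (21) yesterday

The marked gap is inside the relative clause, the direct object of "hired".
Its filler is the head noun "driver" (via "that"), at word 10.
(The other dependency links word 1 to a gap after word 5.)

10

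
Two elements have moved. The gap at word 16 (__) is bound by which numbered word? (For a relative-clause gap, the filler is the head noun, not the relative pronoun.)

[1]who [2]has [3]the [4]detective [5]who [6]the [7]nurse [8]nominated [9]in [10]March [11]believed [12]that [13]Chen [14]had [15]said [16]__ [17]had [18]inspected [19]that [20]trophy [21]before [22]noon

1

The marked gap is the subject of "inspected".
Its filler is the fronted wh-phrase "who", at word 1.
(The other dependency links word 4 to a gap after word 8.)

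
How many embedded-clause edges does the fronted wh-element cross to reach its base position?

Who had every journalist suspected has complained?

"who" is extracted from the subject of "complained".
Boundaries crossed, outermost first: [Ø] — 1 in total.

1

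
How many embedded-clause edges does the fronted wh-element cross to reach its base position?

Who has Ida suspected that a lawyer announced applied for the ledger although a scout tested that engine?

2

"who" is extracted from the subject of "applied".
Boundaries crossed, outermost first: [that], [Ø] — 2 in total.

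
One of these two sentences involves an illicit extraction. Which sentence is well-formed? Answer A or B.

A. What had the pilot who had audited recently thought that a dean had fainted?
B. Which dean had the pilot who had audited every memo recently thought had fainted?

B

In A, the wh-phrase is extracted from inside a complex-NP island (relative clause) (introduced by "who"), which blocks movement.
In B, the extraction path crosses only that-complement boundaries, which are transparent.
So B is grammatical.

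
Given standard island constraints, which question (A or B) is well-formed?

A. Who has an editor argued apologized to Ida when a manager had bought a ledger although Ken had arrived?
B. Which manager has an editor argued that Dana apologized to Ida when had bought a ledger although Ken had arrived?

In B, the wh-phrase is extracted from inside an adjunct island (introduced by "when"), which blocks movement.
In A, the extraction path crosses only that-complement boundaries, which are transparent.
So A is grammatical.

A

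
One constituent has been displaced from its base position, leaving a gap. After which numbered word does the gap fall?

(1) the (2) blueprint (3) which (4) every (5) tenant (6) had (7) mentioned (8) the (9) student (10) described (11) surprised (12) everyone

10

The displaced element is "the blueprint" (word 2).
It is linked across 1 clause boundary (Ø).
It functions as the direct object of "described", so the gap sits immediately after word 10 ("described").
Base order: Every tenant had mentioned the student described the blueprint.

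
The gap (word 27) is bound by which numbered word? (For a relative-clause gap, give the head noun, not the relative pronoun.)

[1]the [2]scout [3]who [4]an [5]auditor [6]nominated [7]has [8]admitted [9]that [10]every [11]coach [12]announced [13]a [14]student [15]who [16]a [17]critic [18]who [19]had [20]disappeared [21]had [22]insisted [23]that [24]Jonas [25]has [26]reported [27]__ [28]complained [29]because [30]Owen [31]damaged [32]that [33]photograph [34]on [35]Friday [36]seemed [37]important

The gap at 27 is the subject of "complained", inside a relative clause.
The relative pronoun is "who" (word 15); it is bound by the head noun immediately before it.
Its filler is the head noun "student", at word 14.

14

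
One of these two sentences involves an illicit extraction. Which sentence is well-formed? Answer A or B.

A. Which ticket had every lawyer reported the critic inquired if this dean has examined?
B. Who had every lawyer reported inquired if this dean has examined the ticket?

B

In A, the wh-phrase is extracted from inside a wh-island (introduced by "if"), which blocks movement.
In B, the extraction path crosses only that-complement boundaries, which are transparent.
So B is grammatical.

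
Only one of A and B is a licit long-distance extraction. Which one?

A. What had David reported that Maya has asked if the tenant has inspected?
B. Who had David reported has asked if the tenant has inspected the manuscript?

B

In A, the wh-phrase is extracted from inside a wh-island (introduced by "if"), which blocks movement.
In B, the extraction path crosses only that-complement boundaries, which are transparent.
So B is grammatical.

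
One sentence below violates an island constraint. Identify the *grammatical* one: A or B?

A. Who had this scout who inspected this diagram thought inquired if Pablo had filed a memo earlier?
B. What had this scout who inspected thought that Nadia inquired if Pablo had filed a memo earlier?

A

In B, the wh-phrase is extracted from inside a complex-NP island (relative clause) (introduced by "who"), which blocks movement.
In A, the extraction path crosses only that-complement boundaries, which are transparent.
So A is grammatical.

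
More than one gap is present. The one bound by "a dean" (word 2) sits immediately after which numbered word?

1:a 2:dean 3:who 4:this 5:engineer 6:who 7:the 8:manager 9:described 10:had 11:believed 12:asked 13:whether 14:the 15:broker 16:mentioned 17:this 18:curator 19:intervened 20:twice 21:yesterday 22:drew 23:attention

The displaced element is "a dean" (word 2).
It is linked across 1 clause boundary (Ø).
It functions as the subject of "asked", so the gap sits immediately after word 11 ("believed").
Base order: This engineer who the manager described had believed that a dean asked whether the broker mentioned this curator intervened twice yesterday.

11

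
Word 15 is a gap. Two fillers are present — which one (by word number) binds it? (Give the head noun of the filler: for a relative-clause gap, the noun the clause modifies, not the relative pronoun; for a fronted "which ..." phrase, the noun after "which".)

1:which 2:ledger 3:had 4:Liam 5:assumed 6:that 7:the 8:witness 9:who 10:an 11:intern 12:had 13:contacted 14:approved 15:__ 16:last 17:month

2

The marked gap is the direct object of "approved".
Its filler is the fronted wh-phrase "which ledger", at word 2.
(The other dependency links word 8 to a gap after word 13.)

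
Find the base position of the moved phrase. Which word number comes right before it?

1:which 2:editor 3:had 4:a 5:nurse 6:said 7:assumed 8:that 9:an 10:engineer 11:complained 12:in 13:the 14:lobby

The displaced element is "which editor" (word 2).
It is linked across 1 clause boundary (Ø).
It functions as the subject of "assumed", so the gap sits immediately after word 6 ("said").
Base order: A nurse had said that which editor assumed that an engineer complained in the lobby.

6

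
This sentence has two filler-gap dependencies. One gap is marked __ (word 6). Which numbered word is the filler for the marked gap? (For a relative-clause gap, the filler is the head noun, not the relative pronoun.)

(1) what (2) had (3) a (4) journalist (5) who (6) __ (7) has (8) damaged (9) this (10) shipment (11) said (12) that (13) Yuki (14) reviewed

The marked gap is inside the relative clause, the subject of "damaged".
Its filler is the head noun "journalist" (via "who"), at word 4.
(The other dependency links word 1 to a gap after word 14.)

4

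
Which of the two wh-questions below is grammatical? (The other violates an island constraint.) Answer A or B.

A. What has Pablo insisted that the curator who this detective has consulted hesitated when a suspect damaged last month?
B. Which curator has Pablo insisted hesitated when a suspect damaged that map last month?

In A, the wh-phrase is extracted from inside an adjunct island (introduced by "when"), which blocks movement.
In B, the extraction path crosses only that-complement boundaries, which are transparent.
So B is grammatical.

B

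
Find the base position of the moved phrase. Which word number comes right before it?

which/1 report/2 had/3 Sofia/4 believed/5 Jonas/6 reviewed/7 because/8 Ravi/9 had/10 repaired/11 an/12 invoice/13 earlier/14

7

The displaced element is "which report" (word 2).
It is linked across 1 clause boundary (Ø).
It functions as the direct object of "reviewed", so the gap sits immediately after word 7 ("reviewed").
Base order: Sofia had believed Jonas reviewed which report because Ravi had repaired an invoice earlier.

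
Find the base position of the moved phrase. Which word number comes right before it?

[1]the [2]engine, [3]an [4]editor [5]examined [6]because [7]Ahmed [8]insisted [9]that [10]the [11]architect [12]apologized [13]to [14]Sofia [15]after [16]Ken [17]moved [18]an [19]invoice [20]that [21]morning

The displaced element is "the engine" (word 2).
It functions as the direct object of "examined", so the gap sits immediately after word 5 ("examined").
Base order: An editor examined the engine because Ahmed insisted that the architect apologized to Sofia after Ken moved an invoice that morning.

5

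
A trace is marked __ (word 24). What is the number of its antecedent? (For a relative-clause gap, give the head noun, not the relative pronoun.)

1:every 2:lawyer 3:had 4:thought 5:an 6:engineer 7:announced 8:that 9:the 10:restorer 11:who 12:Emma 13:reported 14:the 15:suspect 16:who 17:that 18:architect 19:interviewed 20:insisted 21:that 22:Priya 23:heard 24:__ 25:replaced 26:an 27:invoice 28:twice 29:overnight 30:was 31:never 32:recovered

10

The gap at 24 is the subject of "replaced", inside a relative clause.
The relative pronoun is "who" (word 11); it is bound by the head noun immediately before it.
Its filler is the head noun "restorer", at word 10.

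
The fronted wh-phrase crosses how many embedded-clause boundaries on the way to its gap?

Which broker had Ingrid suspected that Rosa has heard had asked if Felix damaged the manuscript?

"which broker" is extracted from the subject of "asked".
Boundaries crossed, outermost first: [that], [Ø] — 2 in total.

2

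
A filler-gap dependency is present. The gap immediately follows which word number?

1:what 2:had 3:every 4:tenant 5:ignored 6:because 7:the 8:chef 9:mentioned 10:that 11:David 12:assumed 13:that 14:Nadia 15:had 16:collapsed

5

The displaced element is "what" (word 1).
It functions as the direct object of "ignored", so the gap sits immediately after word 5 ("ignored").
Base order: Every tenant had ignored what because the chef mentioned that David assumed that Nadia had collapsed.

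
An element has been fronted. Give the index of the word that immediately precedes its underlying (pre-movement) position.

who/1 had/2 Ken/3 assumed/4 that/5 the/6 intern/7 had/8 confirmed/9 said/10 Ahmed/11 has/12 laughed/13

9

The displaced element is "who" (word 1).
It is linked across 2 clause boundaries (that → Ø).
It functions as the subject of "said", so the gap sits immediately after word 9 ("confirmed").
Base order: Ken had assumed that the intern had confirmed that who said Ahmed has laughed.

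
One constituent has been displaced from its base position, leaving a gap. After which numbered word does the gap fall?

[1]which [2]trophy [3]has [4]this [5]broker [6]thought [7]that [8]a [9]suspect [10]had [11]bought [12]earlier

The displaced element is "which trophy" (word 2).
It is linked across 1 clause boundary (that).
It functions as the direct object of "bought", so the gap sits immediately after word 11 ("bought").
Base order: This broker has thought that a suspect had bought which trophy earlier.

11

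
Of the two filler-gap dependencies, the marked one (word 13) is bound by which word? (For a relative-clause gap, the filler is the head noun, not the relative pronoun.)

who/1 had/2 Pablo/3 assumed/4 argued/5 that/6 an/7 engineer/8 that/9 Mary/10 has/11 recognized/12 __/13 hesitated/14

8

The marked gap is inside the relative clause, the direct object of "recognized".
Its filler is the head noun "engineer" (via "that"), at word 8.
(The other dependency links word 1 to a gap after word 4.)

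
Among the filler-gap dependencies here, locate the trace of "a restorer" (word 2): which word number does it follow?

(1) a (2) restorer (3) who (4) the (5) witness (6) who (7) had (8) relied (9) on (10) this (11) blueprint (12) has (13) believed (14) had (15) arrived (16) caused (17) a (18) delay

13

The displaced element is "a restorer" (word 2).
It is linked across 1 clause boundary (Ø).
It functions as the subject of "arrived", so the gap sits immediately after word 13 ("believed").
Base order: The witness who had relied on this blueprint has believed that a restorer had arrived.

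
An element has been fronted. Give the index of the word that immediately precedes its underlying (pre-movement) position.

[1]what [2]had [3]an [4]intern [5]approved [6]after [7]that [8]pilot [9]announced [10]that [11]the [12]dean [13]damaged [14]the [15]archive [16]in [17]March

5

The displaced element is "what" (word 1).
It functions as the direct object of "approved", so the gap sits immediately after word 5 ("approved").
Base order: An intern had approved what after that pilot announced that the dean damaged the archive in March.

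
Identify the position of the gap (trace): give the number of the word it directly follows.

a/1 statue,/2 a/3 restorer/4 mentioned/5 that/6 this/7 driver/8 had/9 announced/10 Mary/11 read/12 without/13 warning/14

The displaced element is "a statue" (word 2).
It is linked across 2 clause boundaries (that → Ø).
It functions as the direct object of "read", so the gap sits immediately after word 12 ("read").
Base order: A restorer mentioned that this driver had announced Mary read a statue without warning.

12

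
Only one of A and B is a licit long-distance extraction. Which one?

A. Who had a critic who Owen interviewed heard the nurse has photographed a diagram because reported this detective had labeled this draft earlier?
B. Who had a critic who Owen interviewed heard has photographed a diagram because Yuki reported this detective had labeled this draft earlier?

B

In A, the wh-phrase is extracted from inside an adjunct island (introduced by "because"), which blocks movement.
In B, the extraction path crosses only that-complement boundaries, which are transparent.
So B is grammatical.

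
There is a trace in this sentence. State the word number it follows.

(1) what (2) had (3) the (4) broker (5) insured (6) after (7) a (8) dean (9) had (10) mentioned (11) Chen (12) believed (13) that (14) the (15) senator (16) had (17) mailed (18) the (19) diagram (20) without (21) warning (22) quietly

The displaced element is "what" (word 1).
It functions as the direct object of "insured", so the gap sits immediately after word 5 ("insured").
Base order: The broker had insured what after a dean had mentioned Chen believed that the senator had mailed the diagram without warning quietly.

5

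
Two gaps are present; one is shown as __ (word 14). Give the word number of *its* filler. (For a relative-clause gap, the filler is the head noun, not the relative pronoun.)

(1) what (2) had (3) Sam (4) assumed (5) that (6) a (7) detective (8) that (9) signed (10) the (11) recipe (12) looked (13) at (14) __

The marked gap is the object of the preposition "at" of "looked".
Its filler is the fronted wh-phrase "what", at word 1.
(The other dependency links word 7 to a gap after word 8.)

1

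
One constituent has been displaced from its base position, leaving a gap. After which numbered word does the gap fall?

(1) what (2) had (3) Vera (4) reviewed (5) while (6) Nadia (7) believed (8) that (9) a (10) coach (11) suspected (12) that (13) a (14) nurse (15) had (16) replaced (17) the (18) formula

The displaced element is "what" (word 1).
It functions as the direct object of "reviewed", so the gap sits immediately after word 4 ("reviewed").
Base order: Vera had reviewed what while Nadia believed that a coach suspected that a nurse had replaced the formula.

4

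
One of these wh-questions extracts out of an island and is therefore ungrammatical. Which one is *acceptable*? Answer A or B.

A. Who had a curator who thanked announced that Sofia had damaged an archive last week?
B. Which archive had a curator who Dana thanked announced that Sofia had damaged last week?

In A, the wh-phrase is extracted from inside a complex-NP island (relative clause) (introduced by "who"), which blocks movement.
In B, the extraction path crosses only that-complement boundaries, which are transparent.
So B is grammatical.

B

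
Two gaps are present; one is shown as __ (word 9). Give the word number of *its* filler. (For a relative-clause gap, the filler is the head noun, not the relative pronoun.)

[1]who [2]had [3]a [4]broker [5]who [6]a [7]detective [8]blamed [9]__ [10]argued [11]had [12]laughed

The marked gap is inside the relative clause, the direct object of "blamed".
Its filler is the head noun "broker" (via "who"), at word 4.
(The other dependency links word 1 to a gap after word 10.)

4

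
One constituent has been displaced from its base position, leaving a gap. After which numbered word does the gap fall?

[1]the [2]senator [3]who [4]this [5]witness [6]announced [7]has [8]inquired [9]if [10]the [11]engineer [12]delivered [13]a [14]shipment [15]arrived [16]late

The displaced element is "the senator" (word 2).
It is linked across 1 clause boundary (Ø).
It functions as the subject of "inquired", so the gap sits immediately after word 6 ("announced").
Base order: This witness announced that the senator has inquired if the engineer delivered a shipment.

6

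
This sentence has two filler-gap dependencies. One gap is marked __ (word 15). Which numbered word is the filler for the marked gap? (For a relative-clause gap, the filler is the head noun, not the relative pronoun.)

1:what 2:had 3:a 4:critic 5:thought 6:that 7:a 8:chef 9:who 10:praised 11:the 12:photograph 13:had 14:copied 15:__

1

The marked gap is the direct object of "copied".
Its filler is the fronted wh-phrase "what", at word 1.
(The other dependency links word 8 to a gap after word 9.)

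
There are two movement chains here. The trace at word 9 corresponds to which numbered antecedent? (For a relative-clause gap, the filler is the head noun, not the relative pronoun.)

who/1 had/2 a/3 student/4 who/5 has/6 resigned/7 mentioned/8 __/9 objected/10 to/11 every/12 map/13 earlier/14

1

The marked gap is the subject of "objected".
Its filler is the fronted wh-phrase "who", at word 1.
(The other dependency links word 4 to a gap after word 5.)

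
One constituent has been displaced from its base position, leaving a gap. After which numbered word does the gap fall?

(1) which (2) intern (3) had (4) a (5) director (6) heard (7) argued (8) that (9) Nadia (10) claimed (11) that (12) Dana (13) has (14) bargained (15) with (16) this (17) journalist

6

The displaced element is "which intern" (word 2).
It is linked across 1 clause boundary (Ø).
It functions as the subject of "argued", so the gap sits immediately after word 6 ("heard").
Base order: A director had heard that which intern argued that Nadia claimed that Dana has bargained with this journalist.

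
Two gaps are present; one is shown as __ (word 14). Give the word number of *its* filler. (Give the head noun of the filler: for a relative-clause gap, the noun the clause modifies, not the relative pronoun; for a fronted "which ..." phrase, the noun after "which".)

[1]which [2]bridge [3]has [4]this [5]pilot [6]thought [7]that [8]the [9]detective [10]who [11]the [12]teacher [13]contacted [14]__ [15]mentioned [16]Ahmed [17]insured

9

The marked gap is inside the relative clause, the direct object of "contacted".
Its filler is the head noun "detective" (via "who"), at word 9.
(The other dependency links word 2 to a gap after word 17.)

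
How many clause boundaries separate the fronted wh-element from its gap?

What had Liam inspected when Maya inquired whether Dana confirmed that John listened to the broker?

0

"what" originates inside the matrix clause — no clause boundary is crossed.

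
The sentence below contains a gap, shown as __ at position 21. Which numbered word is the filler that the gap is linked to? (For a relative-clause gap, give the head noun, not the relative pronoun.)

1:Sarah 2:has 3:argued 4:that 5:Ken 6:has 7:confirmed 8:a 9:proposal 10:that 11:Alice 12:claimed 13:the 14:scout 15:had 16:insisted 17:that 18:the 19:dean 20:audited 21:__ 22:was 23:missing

9

The gap at 21 is the object of "audited", inside a relative clause.
The relative pronoun is "that" (word 10); it is bound by the head noun immediately before it.
Its filler is the head noun "proposal", at word 9.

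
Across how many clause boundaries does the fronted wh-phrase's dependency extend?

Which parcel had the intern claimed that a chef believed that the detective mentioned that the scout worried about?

3

"which parcel" is extracted from the PP object of "worried".
Boundaries crossed, outermost first: [that], [that], [that] — 3 in total.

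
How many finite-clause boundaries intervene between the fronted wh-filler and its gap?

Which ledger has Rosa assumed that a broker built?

1

"which ledger" is extracted from the object of "built".
Boundaries crossed, outermost first: [that] — 1 in total.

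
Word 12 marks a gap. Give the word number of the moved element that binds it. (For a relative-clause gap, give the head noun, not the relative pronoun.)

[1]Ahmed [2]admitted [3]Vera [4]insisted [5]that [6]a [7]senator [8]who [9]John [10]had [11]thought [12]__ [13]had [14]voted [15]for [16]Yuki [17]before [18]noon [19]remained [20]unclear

The gap at 12 is the subject of "voted", inside a relative clause.
The relative pronoun is "who" (word 8); it is bound by the head noun immediately before it.
Its filler is the head noun "senator", at word 7.

7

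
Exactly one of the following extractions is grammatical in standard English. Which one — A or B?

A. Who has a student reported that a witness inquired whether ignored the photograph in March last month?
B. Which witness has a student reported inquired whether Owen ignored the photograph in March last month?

B

In A, the wh-phrase is extracted from inside a wh-island (introduced by "whether"), which blocks movement.
In B, the extraction path crosses only that-complement boundaries, which are transparent.
So B is grammatical.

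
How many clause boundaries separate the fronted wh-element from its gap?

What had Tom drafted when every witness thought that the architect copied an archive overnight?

0

"what" originates inside the matrix clause — no clause boundary is crossed.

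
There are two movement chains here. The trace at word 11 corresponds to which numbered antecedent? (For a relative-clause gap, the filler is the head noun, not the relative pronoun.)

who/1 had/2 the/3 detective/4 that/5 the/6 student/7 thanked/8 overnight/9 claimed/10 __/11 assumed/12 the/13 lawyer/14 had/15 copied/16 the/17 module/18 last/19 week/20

The marked gap is the subject of "assumed".
Its filler is the fronted wh-phrase "who", at word 1.
(The other dependency links word 4 to a gap after word 8.)

1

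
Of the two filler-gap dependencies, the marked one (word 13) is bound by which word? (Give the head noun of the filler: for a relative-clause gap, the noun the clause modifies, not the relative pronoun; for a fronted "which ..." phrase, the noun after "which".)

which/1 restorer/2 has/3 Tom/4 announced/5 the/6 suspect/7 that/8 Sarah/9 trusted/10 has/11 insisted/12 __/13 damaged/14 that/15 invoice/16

The marked gap is the subject of "damaged".
Its filler is the fronted wh-phrase "which restorer", at word 2.
(The other dependency links word 7 to a gap after word 10.)

2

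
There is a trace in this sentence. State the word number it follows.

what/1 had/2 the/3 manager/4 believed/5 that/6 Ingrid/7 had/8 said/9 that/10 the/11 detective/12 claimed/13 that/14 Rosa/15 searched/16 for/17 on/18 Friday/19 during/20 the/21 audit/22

17

The displaced element is "what" (word 1).
It is linked across 3 clause boundaries (that → that → that).
It functions as the object of the preposition "for" of "searched", so the gap sits immediately after word 17 ("for").
Base order: The manager had believed that Ingrid had said that the detective claimed that Rosa searched for what on Friday during the audit.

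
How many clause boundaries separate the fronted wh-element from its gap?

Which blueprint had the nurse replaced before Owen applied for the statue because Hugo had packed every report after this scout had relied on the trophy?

0

"which blueprint" originates inside the matrix clause — no clause boundary is crossed.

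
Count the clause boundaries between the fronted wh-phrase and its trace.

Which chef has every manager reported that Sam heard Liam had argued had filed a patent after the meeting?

"which chef" is extracted from the subject of "filed".
Boundaries crossed, outermost first: [that], [Ø], [Ø] — 3 in total.

3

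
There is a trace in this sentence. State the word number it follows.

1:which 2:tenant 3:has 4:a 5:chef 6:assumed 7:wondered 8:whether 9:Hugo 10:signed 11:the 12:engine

The displaced element is "which tenant" (word 2).
It is linked across 1 clause boundary (Ø).
It functions as the subject of "wondered", so the gap sits immediately after word 6 ("assumed").
Base order: A chef has assumed that which tenant wondered whether Hugo signed the engine.

6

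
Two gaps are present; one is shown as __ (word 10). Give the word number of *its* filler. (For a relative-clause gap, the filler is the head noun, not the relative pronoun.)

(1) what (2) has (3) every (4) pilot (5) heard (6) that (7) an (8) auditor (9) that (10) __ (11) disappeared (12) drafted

The marked gap is inside the relative clause, the subject of "disappeared".
Its filler is the head noun "auditor" (via "that"), at word 8.
(The other dependency links word 1 to a gap after word 12.)

8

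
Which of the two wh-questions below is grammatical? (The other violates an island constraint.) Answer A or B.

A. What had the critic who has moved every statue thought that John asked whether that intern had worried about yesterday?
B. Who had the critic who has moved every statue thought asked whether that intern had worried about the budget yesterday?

B

In A, the wh-phrase is extracted from inside a wh-island (introduced by "whether"), which blocks movement.
In B, the extraction path crosses only that-complement boundaries, which are transparent.
So B is grammatical.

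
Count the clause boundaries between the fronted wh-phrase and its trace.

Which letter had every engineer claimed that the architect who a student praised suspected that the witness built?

2

"which letter" is extracted from the object of "built".
Boundaries crossed, outermost first: [that], [that] — 2 in total.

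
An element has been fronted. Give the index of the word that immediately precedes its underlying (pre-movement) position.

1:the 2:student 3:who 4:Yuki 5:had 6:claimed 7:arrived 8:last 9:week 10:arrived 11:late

The displaced element is "the student" (word 2).
It is linked across 1 clause boundary (Ø).
It functions as the subject of "arrived", so the gap sits immediately after word 6 ("claimed").
Base order: Yuki had claimed the student arrived last week.

6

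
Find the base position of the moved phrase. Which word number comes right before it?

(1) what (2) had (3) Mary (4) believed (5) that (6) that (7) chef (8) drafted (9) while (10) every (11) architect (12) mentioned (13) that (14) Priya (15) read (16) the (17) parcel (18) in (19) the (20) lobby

8

The displaced element is "what" (word 1).
It is linked across 1 clause boundary (that).
It functions as the direct object of "drafted", so the gap sits immediately after word 8 ("drafted").
Base order: Mary had believed that that chef drafted what while every architect mentioned that Priya read the parcel in the lobby.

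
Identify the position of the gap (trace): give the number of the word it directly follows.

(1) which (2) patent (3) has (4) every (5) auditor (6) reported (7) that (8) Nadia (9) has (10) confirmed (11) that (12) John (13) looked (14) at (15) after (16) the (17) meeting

The displaced element is "which patent" (word 2).
It is linked across 2 clause boundaries (that → that).
It functions as the object of the preposition "at" of "looked", so the gap sits immediately after word 14 ("at").
Base order: Every auditor has reported that Nadia has confirmed that John looked at which patent after the meeting.

14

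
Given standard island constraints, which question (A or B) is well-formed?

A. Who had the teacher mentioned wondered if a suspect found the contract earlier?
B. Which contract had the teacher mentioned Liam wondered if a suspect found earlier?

In B, the wh-phrase is extracted from inside a wh-island (introduced by "if"), which blocks movement.
In A, the extraction path crosses only that-complement boundaries, which are transparent.
So A is grammatical.

A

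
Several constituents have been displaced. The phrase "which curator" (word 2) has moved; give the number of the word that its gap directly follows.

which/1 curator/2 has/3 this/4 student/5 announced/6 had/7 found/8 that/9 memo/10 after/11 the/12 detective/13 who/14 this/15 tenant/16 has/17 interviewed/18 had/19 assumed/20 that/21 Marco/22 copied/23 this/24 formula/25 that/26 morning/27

The displaced element is "which curator" (word 2).
It is linked across 1 clause boundary (Ø).
It functions as the subject of "found", so the gap sits immediately after word 6 ("announced").
Base order: This student has announced that which curator had found that memo after the detective who this tenant has interviewed had assumed that Marco copied this formula that morning.

6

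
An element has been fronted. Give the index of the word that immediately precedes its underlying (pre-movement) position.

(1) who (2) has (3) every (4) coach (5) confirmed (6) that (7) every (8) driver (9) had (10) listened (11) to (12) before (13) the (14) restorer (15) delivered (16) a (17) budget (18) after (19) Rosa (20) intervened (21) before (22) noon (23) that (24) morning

11

The displaced element is "who" (word 1).
It is linked across 1 clause boundary (that).
It functions as the object of the preposition "to" of "listened", so the gap sits immediately after word 11 ("to").
Base order: Every coach has confirmed that every driver had listened to who before the restorer delivered a budget after Rosa intervened before noon that morning.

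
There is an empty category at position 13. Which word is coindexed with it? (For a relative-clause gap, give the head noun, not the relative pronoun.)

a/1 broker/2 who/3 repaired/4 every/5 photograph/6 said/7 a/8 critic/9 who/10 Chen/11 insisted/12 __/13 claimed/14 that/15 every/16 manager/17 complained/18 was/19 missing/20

The gap at 13 is the subject of "claimed", inside a relative clause.
The relative pronoun is "who" (word 10); it is bound by the head noun immediately before it.
Its filler is the head noun "critic", at word 9.

9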